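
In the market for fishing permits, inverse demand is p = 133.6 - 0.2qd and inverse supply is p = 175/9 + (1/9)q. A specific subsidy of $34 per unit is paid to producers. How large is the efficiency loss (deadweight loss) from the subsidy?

Pre-subsidy: 133.6 - 0.2q = 175/9 + (1/9)q gives q* = 5137/14 and p* = 843/14.
With the subsidy, sellers receive ps = pb + 34 for each unit, where pb is the price buyers pay.
On the curves, pb = 133.6 - 0.2q and ps = 175/9 + (1/9)q; the wedge ps − pb = 34 gives 175/9 + (1/9)q − (133.6 - 0.2q) = 34, so q' = 6667/14.
Then pb = 133.6 − 0.2·(6667/14) = 537/14 and ps = 175/9 + (1/9)·(6667/14) = 1013/14.
The subsidy expands output by 6667/14 − 5137/14 = 765/7 past the efficient level; on those units the gap between marginal cost and willingness to pay runs from 0 up to 34.
DWL = ½ × 34 × 765/7 = 13005/7.

Deadweight loss = 13005/7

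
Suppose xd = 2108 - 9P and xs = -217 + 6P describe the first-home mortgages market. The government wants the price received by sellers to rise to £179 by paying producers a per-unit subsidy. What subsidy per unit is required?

Required subsidy s = £40 per unit

At a seller price of 179, quantity supplied is -217 + 6·179 = 857.
Buyers absorb 857 only when they pay Pb with 2108 − 9·Pb = 857, i.e. Pb = 139.
s = Ps − Pb = 179 − 139 = 40.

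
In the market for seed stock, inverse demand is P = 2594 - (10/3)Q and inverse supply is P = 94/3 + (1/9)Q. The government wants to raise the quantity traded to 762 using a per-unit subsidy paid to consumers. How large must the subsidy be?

Required subsidy s = 62 per unit

At Q = 762, from the demand curve buyers pay Pb = 2594 − (10/3)·762 = 54; from the supply curve sellers need Ps = 94/3 + (1/9)·762 = 116.
The subsidy must fill the gap: s = Ps − Pb = 116 − 54 = 62.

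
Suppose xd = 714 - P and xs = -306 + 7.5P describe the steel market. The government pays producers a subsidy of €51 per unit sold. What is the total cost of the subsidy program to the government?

Government cost = €32589

Pre-subsidy: 714 - P = -306 + 7.5P gives P* = 120, x* = 594.
With the subsidy, sellers receive Ps = Pb + 51 for each unit, where Pb is the price buyers pay.
Supply in terms of Pb becomes xs = -306 + 7.5(Pb + 51) = 76.5 + 7.5Pb. Setting this equal to demand: 714 - Pb = 76.5 + 7.5Pb, so Pb = 75.
Sellers receive Ps = 75 + 51 = 126; x' = 714 − 1·75 = 639.
Government outlay = subsidy × quantity = 51 × 639 = 32589.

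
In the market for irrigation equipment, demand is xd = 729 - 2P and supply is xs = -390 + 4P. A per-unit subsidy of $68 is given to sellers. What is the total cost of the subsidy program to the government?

Pre-subsidy: 729 - 2P = -390 + 4P gives P* = 186.5, x* = 356.
With the subsidy, sellers receive Ps = Pb + 68 for each unit, where Pb is the price buyers pay.
Supply in terms of Pb becomes xs = -390 + 4(Pb + 68) = -118 + 4Pb. Setting this equal to demand: 729 - 2Pb = -118 + 4Pb, so Pb = 847/6.
Sellers receive Ps = 847/6 + 68 = 1255/6; x' = 729 − 2·(847/6) = 1340/3.
Government outlay = subsidy × quantity = 68 × 1340/3 = 91120/3.

Government cost = 91120/3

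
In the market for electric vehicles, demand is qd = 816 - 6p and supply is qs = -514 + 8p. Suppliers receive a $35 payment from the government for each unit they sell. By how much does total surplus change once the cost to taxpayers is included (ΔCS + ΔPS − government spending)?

Net change in total surplus = -$2100

Pre-subsidy: 816 - 6p = -514 + 8p gives p* = 95, q* = 246.
With the subsidy, sellers receive ps = pb + 35 for each unit, where pb is the price buyers pay.
Supply in terms of pb becomes qs = -514 + 8(pb + 35) = -234 + 8pb. Setting this equal to demand: 816 - 6pb = -234 + 8pb, so pb = 75.
Sellers receive ps = 75 + 35 = 110; q' = 816 − 6·75 = 366.
ΔCS = ½(246 + 366)(95 − 75) = 6120; ΔPS = ½(246 + 366)(110 − 95) = 4590.
Government spending = 35 × 366 = 12810.
Net change = 6120 + 4590 − 12810 = -2100. The loss equals the DWL triangle ½·35·120.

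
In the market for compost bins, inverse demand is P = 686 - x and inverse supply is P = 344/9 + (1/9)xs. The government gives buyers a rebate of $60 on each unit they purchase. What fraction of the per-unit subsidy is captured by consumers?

Consumer share = 0.9

Pre-subsidy: 686 - x = 344/9 + (1/9)x gives x* = 583 and P* = 103.
With the rebate, buyers effectively pay Pb = Ps − 60, where Ps is the price sellers receive.
On the curves, Pb = 686 - x and Ps = 344/9 + (1/9)x; the wedge Ps − Pb = 60 gives 344/9 + (1/9)x − (686 - x) = 60, so x' = 637.
Then Pb = 686 − 1·637 = 49 and Ps = 344/9 + (1/9)·637 = 109.
Buyers' price falls by P* − Pb = 103 − 49 = 54; sellers' price rises by Ps − P* = 109 − 103 = 6.
So consumers capture 54/60 = 0.9 of each unit of subsidy.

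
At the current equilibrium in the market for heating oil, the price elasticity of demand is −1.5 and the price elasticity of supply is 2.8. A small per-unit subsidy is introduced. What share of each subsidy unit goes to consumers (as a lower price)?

For a small subsidy around the equilibrium, the benefit split depends on the relative slopes, which at a point are proportional to the elasticities.
Buyer share = εs/(εs + |εd|) = 2.8/(2.8 + 1.5) = 28/43; seller share = |εd|/(εs + |εd|) = 15/43.

Consumer share = 28/43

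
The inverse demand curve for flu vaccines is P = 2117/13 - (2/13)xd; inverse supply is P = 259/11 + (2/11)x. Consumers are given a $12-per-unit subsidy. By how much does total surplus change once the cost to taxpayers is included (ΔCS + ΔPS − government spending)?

Net change in total surplus = -$214.5

Pre-subsidy: 2117/13 - (2/13)x = 259/11 + (2/11)x gives x* = 415 and P* = 99.
With the rebate, buyers effectively pay Pb = Ps − 12, where Ps is the price sellers receive.
On the curves, Pb = 2117/13 - (2/13)x and Ps = 259/11 + (2/11)x; the wedge Ps − Pb = 12 gives 259/11 + (2/11)x − (2117/13 - (2/13)x) = 12, so x' = 450.75.
Then Pb = 2117/13 − (2/13)·450.75 = 93.5 and Ps = 259/11 + (2/11)·450.75 = 105.5.
ΔCS = ½(415 + 450.75)(99 − 93.5) = 2380.8125; ΔPS = ½(415 + 450.75)(105.5 − 99) = 2813.6875.
Government spending = 12 × 450.75 = 5409.
Net change = 2380.8125 + 2813.6875 − 5409 = -214.5. The loss equals the DWL triangle ½·12·35.75.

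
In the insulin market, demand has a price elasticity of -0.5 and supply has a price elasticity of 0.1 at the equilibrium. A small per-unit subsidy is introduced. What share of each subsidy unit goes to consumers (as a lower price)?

Consumer share = 1/6

For a small subsidy around the equilibrium, the benefit split depends on the relative slopes, which at a point are proportional to the elasticities.
Buyer share = εs/(εs + |εd|) = 0.1/(0.1 + 0.5) = 1/6; seller share = |εd|/(εs + |εd|) = 5/6.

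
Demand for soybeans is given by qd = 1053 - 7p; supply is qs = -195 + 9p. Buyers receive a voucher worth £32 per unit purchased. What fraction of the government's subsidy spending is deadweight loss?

DWL / government spending = 21/211

Pre-subsidy: 1053 - 7p = -195 + 9p gives p* = 78, q* = 507.
With the rebate, buyers effectively pay pb = ps − 32, where ps is the price sellers receive.
Demand in terms of ps becomes qd = 1053 − 7(ps − 32) = 1277 - 7ps. Setting this equal to supply: 1277 - 7ps = -195 + 9ps, so ps = 92.
Buyers pay pb = 92 − 32 = 60; q' = -195 + 9·92 = 633.
ΔCS = ½(507 + 633)(78 − 60) = 10260; ΔPS = ½(507 + 633)(92 − 78) = 7980.
Government spending = 32 × 633 = 20256.
DWL = ½ × 32 × (633 − 507) = 2016; fraction = 2016 / 20256 = 21/211.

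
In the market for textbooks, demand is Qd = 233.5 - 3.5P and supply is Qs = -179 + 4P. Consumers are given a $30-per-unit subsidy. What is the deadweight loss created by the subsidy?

Deadweight loss = $840

Pre-subsidy: 233.5 - 3.5P = -179 + 4P gives P* = 55, Q* = 41.
With the rebate, buyers effectively pay Pb = Ps − 30, where Ps is the price sellers receive.
Demand in terms of Ps becomes Qd = 233.5 − 3.5(Ps − 30) = 338.5 - 3.5Ps. Setting this equal to supply: 338.5 - 3.5Ps = -179 + 4Ps, so Ps = 69.
Buyers pay Pb = 69 − 30 = 39; Q' = -179 + 4·69 = 97.
The subsidy expands output by 97 − 41 = 56 past the efficient level; on those units the gap between marginal cost and willingness to pay runs from 0 up to 30.
DWL = ½ × 30 × 56 = 840.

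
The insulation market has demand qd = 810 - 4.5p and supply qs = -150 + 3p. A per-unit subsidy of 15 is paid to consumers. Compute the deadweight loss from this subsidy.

Deadweight loss = 202.5

Pre-subsidy: 810 - 4.5p = -150 + 3p gives p* = 128, q* = 234.
With the rebate, buyers effectively pay pb = ps − 15, where ps is the price sellers receive.
Demand in terms of ps becomes qd = 810 − 4.5(ps − 15) = 877.5 - 4.5ps. Setting this equal to supply: 877.5 - 4.5ps = -150 + 3ps, so ps = 137.
Buyers pay pb = 137 − 15 = 122; q' = -150 + 3·137 = 261.
The subsidy expands output by 261 − 234 = 27 past the efficient level; on those units the gap between marginal cost and willingness to pay runs from 0 up to 15.
DWL = ½ × 15 × 27 = 202.5.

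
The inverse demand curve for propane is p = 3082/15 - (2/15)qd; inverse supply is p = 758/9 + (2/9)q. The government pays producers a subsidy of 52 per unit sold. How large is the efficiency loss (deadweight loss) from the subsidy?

Deadweight loss = 3802.5

Pre-subsidy: 3082/15 - (2/15)q = 758/9 + (2/9)q gives q* = 341 and p* = 160.
With the subsidy, sellers receive ps = pb + 52 for each unit, where pb is the price buyers pay.
On the curves, pb = 3082/15 - (2/15)q and ps = 758/9 + (2/9)q; the wedge ps − pb = 52 gives 758/9 + (2/9)q − (3082/15 - (2/15)q) = 52, so q' = 487.25.
Then pb = 3082/15 − (2/15)·487.25 = 140.5 and ps = 758/9 + (2/9)·487.25 = 192.5.
The subsidy expands output by 487.25 − 341 = 146.25 past the efficient level; on those units the gap between marginal cost and willingness to pay runs from 0 up to 52.
DWL = ½ × 52 × 146.25 = 3802.5.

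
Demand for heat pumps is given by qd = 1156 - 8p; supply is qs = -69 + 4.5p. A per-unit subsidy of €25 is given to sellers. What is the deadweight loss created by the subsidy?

Pre-subsidy: 1156 - 8p = -69 + 4.5p gives p* = 98, q* = 372.
With the subsidy, sellers receive ps = pb + 25 for each unit, where pb is the price buyers pay.
Supply in terms of pb becomes qs = -69 + 4.5(pb + 25) = 43.5 + 4.5pb. Setting this equal to demand: 1156 - 8pb = 43.5 + 4.5pb, so pb = 89.
Sellers receive ps = 89 + 25 = 114; q' = 1156 − 8·89 = 444.
The subsidy expands output by 444 − 372 = 72 past the efficient level; on those units the gap between marginal cost and willingness to pay runs from 0 up to 25.
DWL = ½ × 25 × 72 = 900.

Deadweight loss = €900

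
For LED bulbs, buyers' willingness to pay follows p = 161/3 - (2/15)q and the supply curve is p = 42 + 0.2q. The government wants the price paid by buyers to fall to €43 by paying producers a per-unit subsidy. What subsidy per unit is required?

At a buyer price of 43, quantity demanded is 402.5 − 7.5·43 = 80.
Sellers supply 80 only when they receive ps = 42 + 0.2·80 = 58.
s = ps − pb = 58 − 43 = 15.

Required subsidy s = €15 per unit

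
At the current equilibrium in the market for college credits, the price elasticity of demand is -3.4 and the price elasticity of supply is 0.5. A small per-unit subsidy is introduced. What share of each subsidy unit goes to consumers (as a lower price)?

For a small subsidy around the equilibrium, the benefit split depends on the relative slopes, which at a point are proportional to the elasticities.
Buyer share = εs/(εs + |εd|) = 0.5/(0.5 + 3.4) = 5/39; seller share = |εd|/(εs + |εd|) = 34/39.

Consumer share = 5/39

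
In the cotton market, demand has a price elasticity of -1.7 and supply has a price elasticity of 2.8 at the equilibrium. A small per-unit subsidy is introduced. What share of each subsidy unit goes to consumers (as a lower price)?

For a small subsidy around the equilibrium, the benefit split depends on the relative slopes, which at a point are proportional to the elasticities.
Buyer share = εs/(εs + |εd|) = 2.8/(2.8 + 1.7) = 28/45; seller share = |εd|/(εs + |εd|) = 17/45.

Consumer share = 28/45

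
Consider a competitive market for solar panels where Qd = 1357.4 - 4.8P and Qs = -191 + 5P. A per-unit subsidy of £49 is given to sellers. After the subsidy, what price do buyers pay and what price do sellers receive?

Pre-subsidy: 1357.4 - 4.8P = -191 + 5P gives P* = 158, Q* = 599.
With the subsidy, sellers receive Ps = Pb + 49 for each unit, where Pb is the price buyers pay.
Supply in terms of Pb becomes Qs = -191 + 5(Pb + 49) = 54 + 5Pb. Setting this equal to demand: 1357.4 - 4.8Pb = 54 + 5Pb, so Pb = 133.
Sellers receive Ps = 133 + 49 = 182; Q' = 1357.4 − 4.8·133 = 719.

Buyers pay £133; sellers receive £182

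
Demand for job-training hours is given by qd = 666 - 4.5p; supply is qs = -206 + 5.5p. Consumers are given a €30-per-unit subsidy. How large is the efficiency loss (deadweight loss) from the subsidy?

Deadweight loss = €1113.75

Pre-subsidy: 666 - 4.5p = -206 + 5.5p gives p* = 87.2, q* = 273.6.
With the rebate, buyers effectively pay pb = ps − 30, where ps is the price sellers receive.
Demand in terms of ps becomes qd = 666 − 4.5(ps − 30) = 801 - 4.5ps. Setting this equal to supply: 801 - 4.5ps = -206 + 5.5ps, so ps = 100.7.
Buyers pay pb = 100.7 − 30 = 70.7; q' = -206 + 5.5·100.7 = 347.85.
The subsidy expands output by 347.85 − 273.6 = 74.25 past the efficient level; on those units the gap between marginal cost and willingness to pay runs from 0 up to 30.
DWL = ½ × 30 × 74.25 = 1113.75.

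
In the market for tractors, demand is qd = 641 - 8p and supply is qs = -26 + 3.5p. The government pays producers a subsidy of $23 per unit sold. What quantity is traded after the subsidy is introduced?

q' = 233

Pre-subsidy: 641 - 8p = -26 + 3.5p gives p* = 58, q* = 177.
With the subsidy, sellers receive ps = pb + 23 for each unit, where pb is the price buyers pay.
Supply in terms of pb becomes qs = -26 + 3.5(pb + 23) = 54.5 + 3.5pb. Setting this equal to demand: 641 - 8pb = 54.5 + 3.5pb, so pb = 51.
Sellers receive ps = 51 + 23 = 74; q' = 641 − 8·51 = 233.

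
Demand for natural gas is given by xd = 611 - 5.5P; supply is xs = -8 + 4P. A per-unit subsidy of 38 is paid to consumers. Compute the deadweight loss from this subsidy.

Pre-subsidy: 611 - 5.5P = -8 + 4P gives P* = 1238/19, x* = 4800/19.
With the rebate, buyers effectively pay Pb = Ps − 38, where Ps is the price sellers receive.
Demand in terms of Ps becomes xd = 611 − 5.5(Ps − 38) = 820 - 5.5Ps. Setting this equal to supply: 820 - 5.5Ps = -8 + 4Ps, so Ps = 1656/19.
Buyers pay Pb = 1656/19 − 38 = 934/19; x' = -8 + 4·(1656/19) = 6472/19.
The subsidy expands output by 6472/19 − 4800/19 = 88 past the efficient level; on those units the gap between marginal cost and willingness to pay runs from 0 up to 38.
DWL = ½ × 38 × 88 = 1672.

Deadweight loss = 1672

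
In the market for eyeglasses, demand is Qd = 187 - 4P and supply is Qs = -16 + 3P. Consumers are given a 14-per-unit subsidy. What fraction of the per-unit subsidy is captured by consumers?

Consumer share = 3/7

Pre-subsidy: 187 - 4P = -16 + 3P gives P* = 29, Q* = 71.
With the rebate, buyers effectively pay Pb = Ps − 14, where Ps is the price sellers receive.
Demand in terms of Ps becomes Qd = 187 − 4(Ps − 14) = 243 - 4Ps. Setting this equal to supply: 243 - 4Ps = -16 + 3Ps, so Ps = 37.
Buyers pay Pb = 37 − 14 = 23; Q' = -16 + 3·37 = 95.
Buyers' price falls by P* − Pb = 29 − 23 = 6; sellers' price rises by Ps − P* = 37 − 29 = 8.
So consumers capture 6/14 = 3/7 of each unit of subsidy.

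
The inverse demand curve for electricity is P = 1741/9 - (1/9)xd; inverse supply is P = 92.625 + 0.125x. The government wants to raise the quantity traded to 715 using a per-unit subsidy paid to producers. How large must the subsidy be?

Required subsidy s = 68 per unit

At x = 715, from the demand curve buyers pay Pb = 1741/9 − (1/9)·715 = 114; from the supply curve sellers need Ps = 92.625 + 0.125·715 = 182.
The subsidy must fill the gap: s = Ps − Pb = 182 − 114 = 68.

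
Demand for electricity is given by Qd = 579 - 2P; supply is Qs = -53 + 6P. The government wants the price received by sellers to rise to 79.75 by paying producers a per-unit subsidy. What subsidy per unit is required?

At a seller price of 79.75, quantity supplied is -53 + 6·79.75 = 425.5.
Buyers absorb 425.5 only when they pay Pb with 579 − 2·Pb = 425.5, i.e. Pb = 76.75.
s = Ps − Pb = 79.75 − 76.75 = 3.

Required subsidy s = 3 per unit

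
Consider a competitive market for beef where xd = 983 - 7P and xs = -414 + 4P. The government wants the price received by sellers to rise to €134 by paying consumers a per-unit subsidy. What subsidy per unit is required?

At a seller price of 134, quantity supplied is -414 + 4·134 = 122.
Buyers absorb 122 only when they pay Pb with 983 − 7·Pb = 122, i.e. Pb = 123.
s = Ps − Pb = 134 − 123 = 11.

Required subsidy s = €11 per unit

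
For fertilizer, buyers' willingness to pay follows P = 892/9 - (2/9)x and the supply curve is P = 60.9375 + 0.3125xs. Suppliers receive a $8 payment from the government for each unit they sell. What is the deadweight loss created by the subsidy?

Deadweight loss = 4608/77

Pre-subsidy: 892/9 - (2/9)x = 60.9375 + 0.3125x gives x* = 5497/77 and P* = 6410/77.
With the subsidy, sellers receive Ps = Pb + 8 for each unit, where Pb is the price buyers pay.
On the curves, Pb = 892/9 - (2/9)x and Ps = 60.9375 + 0.3125x; the wedge Ps − Pb = 8 gives 60.9375 + 0.3125x − (892/9 - (2/9)x) = 8, so x' = 6649/77.
Then Pb = 892/9 − (2/9)·(6649/77) = 6154/77 and Ps = 60.9375 + 0.3125·(6649/77) = 6770/77.
The subsidy expands output by 6649/77 − 5497/77 = 1152/77 past the efficient level; on those units the gap between marginal cost and willingness to pay runs from 0 up to 8.
DWL = ½ × 8 × 1152/77 = 4608/77.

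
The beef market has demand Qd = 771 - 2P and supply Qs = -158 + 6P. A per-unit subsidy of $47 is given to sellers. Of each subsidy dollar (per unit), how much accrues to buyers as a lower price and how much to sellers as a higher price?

Buyers gain $35.25 per unit; sellers gain $11.75 per unit

Pre-subsidy: 771 - 2P = -158 + 6P gives P* = 116.125, Q* = 538.75.
With the subsidy, sellers receive Ps = Pb + 47 for each unit, where Pb is the price buyers pay.
Supply in terms of Pb becomes Qs = -158 + 6(Pb + 47) = 124 + 6Pb. Setting this equal to demand: 771 - 2Pb = 124 + 6Pb, so Pb = 80.875.
Sellers receive Ps = 80.875 + 47 = 127.875; Q' = 771 − 2·80.875 = 609.25.
Buyers' price falls by P* − Pb = 116.125 − 80.875 = 35.25; sellers' price rises by Ps − P* = 127.875 − 116.125 = 11.75.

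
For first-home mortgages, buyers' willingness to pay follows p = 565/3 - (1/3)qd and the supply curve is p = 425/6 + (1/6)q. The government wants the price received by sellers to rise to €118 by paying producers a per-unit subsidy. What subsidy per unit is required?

At a seller price of 118, quantity supplied is -425 + 6·118 = 283.
Buyers absorb 283 only when they pay pb = 565/3 − (1/3)·283 = 94.
s = ps − pb = 118 − 94 = 24.

Required subsidy s = €24 per unit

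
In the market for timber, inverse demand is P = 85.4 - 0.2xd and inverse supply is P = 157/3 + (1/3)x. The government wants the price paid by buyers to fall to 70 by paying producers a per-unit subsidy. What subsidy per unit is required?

At a buyer price of 70, quantity demanded is 427 − 5·70 = 77.
Sellers supply 77 only when they receive Ps = 157/3 + (1/3)·77 = 78.
s = Ps − Pb = 78 − 70 = 8.

Required subsidy s = 8 per unit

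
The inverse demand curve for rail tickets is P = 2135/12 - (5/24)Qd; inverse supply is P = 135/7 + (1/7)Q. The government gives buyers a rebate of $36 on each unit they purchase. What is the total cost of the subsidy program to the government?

Government cost = 1177128/59

Pre-subsidy: 2135/12 - (5/24)Q = 135/7 + (1/7)Q gives Q* = 26650/59 and P* = 4945/59.
With the rebate, buyers effectively pay Pb = Ps − 36, where Ps is the price sellers receive.
On the curves, Pb = 2135/12 - (5/24)Q and Ps = 135/7 + (1/7)Q; the wedge Ps − Pb = 36 gives 135/7 + (1/7)Q − (2135/12 - (5/24)Q) = 36, so Q' = 32698/59.
Then Pb = 2135/12 − (5/24)·(32698/59) = 3685/59 and Ps = 135/7 + (1/7)·(32698/59) = 5809/59.
Government outlay = subsidy × quantity = 36 × 32698/59 = 1177128/59.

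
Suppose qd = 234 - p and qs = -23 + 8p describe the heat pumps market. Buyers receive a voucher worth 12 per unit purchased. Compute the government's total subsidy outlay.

Government cost = 7780/3

Pre-subsidy: 234 - p = -23 + 8p gives p* = 257/9, q* = 1849/9.
With the rebate, buyers effectively pay pb = ps − 12, where ps is the price sellers receive.
Demand in terms of ps becomes qd = 234 − 1(ps − 12) = 246 - ps. Setting this equal to supply: 246 - ps = -23 + 8ps, so ps = 269/9.
Buyers pay pb = 269/9 − 12 = 161/9; q' = -23 + 8·(269/9) = 1945/9.
Government outlay = subsidy × quantity = 12 × 1945/9 = 7780/3.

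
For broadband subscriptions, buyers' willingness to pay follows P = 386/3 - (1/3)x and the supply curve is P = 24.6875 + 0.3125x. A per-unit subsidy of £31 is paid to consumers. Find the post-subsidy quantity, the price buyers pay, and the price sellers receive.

Pre-subsidy: 386/3 - (1/3)x = 24.6875 + 0.3125x gives x* = 161 and P* = 75.
With the rebate, buyers effectively pay Pb = Ps − 31, where Ps is the price sellers receive.
On the curves, Pb = 386/3 - (1/3)x and Ps = 24.6875 + 0.3125x; the wedge Ps − Pb = 31 gives 24.6875 + 0.3125x − (386/3 - (1/3)x) = 31, so x' = 209.
Then Pb = 386/3 − (1/3)·209 = 59 and Ps = 24.6875 + 0.3125·209 = 90.

x' = 209; buyers pay £59; sellers receive £90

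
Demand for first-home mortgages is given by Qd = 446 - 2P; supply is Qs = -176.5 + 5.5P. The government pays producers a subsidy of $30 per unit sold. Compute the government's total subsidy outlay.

Pre-subsidy: 446 - 2P = -176.5 + 5.5P gives P* = 83, Q* = 280.
With the subsidy, sellers receive Ps = Pb + 30 for each unit, where Pb is the price buyers pay.
Supply in terms of Pb becomes Qs = -176.5 + 5.5(Pb + 30) = -11.5 + 5.5Pb. Setting this equal to demand: 446 - 2Pb = -11.5 + 5.5Pb, so Pb = 61.
Sellers receive Ps = 61 + 30 = 91; Q' = 446 − 2·61 = 324.
Government outlay = subsidy × quantity = 30 × 324 = 9720.

Government cost = $9720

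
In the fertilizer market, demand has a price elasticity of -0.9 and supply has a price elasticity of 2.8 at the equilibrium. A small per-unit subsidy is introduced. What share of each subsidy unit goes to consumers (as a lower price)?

For a small subsidy around the equilibrium, the benefit split depends on the relative slopes, which at a point are proportional to the elasticities.
Buyer share = εs/(εs + |εd|) = 2.8/(2.8 + 0.9) = 28/37; seller share = |εd|/(εs + |εd|) = 9/37.

Consumer share = 28/37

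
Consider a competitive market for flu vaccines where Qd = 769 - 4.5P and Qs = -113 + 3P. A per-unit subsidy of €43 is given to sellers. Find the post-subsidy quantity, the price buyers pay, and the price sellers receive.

Q' = 317.2; buyers pay €100.4; sellers receive €143.4

Pre-subsidy: 769 - 4.5P = -113 + 3P gives P* = 117.6, Q* = 239.8.
With the subsidy, sellers receive Ps = Pb + 43 for each unit, where Pb is the price buyers pay.
Supply in terms of Pb becomes Qs = -113 + 3(Pb + 43) = 16 + 3Pb. Setting this equal to demand: 769 - 4.5Pb = 16 + 3Pb, so Pb = 100.4.
Sellers receive Ps = 100.4 + 43 = 143.4; Q' = 769 − 4.5·100.4 = 317.2.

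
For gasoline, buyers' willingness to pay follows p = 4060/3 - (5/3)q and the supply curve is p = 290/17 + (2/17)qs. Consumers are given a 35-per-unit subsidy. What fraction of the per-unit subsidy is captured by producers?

Producer share = 6/91

Pre-subsidy: 4060/3 - (5/3)q = 290/17 + (2/17)q gives q* = 68150/91 and p* = 9570/91.
With the rebate, buyers effectively pay pb = ps − 35, where ps is the price sellers receive.
On the curves, pb = 4060/3 - (5/3)q and ps = 290/17 + (2/17)q; the wedge ps − pb = 35 gives 290/17 + (2/17)q − (4060/3 - (5/3)q) = 35, so q' = 69935/91.
Then pb = 4060/3 − (5/3)·(69935/91) = 6595/91 and ps = 290/17 + (2/17)·(69935/91) = 9780/91.
Buyers' price falls by p* − pb = 9570/91 − 6595/91 = 425/13; sellers' price rises by ps − p* = 9780/91 − 9570/91 = 30/13.
So producers capture (30/13)/35 = 6/91 of each unit of subsidy.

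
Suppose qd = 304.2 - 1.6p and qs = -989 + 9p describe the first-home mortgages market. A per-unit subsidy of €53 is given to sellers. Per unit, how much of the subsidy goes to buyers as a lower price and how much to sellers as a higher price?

Pre-subsidy: 304.2 - 1.6p = -989 + 9p gives p* = 122, q* = 109.
With the subsidy, sellers receive ps = pb + 53 for each unit, where pb is the price buyers pay.
Supply in terms of pb becomes qs = -989 + 9(pb + 53) = -512 + 9pb. Setting this equal to demand: 304.2 - 1.6pb = -512 + 9pb, so pb = 77.
Sellers receive ps = 77 + 53 = 130; q' = 304.2 − 1.6·77 = 181.
Buyers' price falls by p* − pb = 122 − 77 = 45; sellers' price rises by ps − p* = 130 − 122 = 8.

Buyers gain €45 per unit; sellers gain €8 per unit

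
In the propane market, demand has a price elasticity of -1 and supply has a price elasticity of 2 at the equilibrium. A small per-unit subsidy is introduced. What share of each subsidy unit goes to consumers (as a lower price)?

Consumer share = 2/3

For a small subsidy around the equilibrium, the benefit split depends on the relative slopes, which at a point are proportional to the elasticities.
Buyer share = εs/(εs + |εd|) = 2/(2 + 1) = 2/3; seller share = |εd|/(εs + |εd|) = 1/3.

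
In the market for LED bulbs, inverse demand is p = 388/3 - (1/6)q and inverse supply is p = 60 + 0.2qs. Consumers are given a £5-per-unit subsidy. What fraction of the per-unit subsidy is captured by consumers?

Pre-subsidy: 388/3 - (1/6)q = 60 + 0.2q gives q* = 2080/11 and p* = 1076/11.
With the rebate, buyers effectively pay pb = ps − 5, where ps is the price sellers receive.
On the curves, pb = 388/3 - (1/6)q and ps = 60 + 0.2q; the wedge ps − pb = 5 gives 60 + 0.2q − (388/3 - (1/6)q) = 5, so q' = 2230/11.
Then pb = 388/3 − (1/6)·(2230/11) = 1051/11 and ps = 60 + 0.2·(2230/11) = 1106/11.
Buyers' price falls by p* − pb = 1076/11 − 1051/11 = 25/11; sellers' price rises by ps − p* = 1106/11 − 1076/11 = 30/11.
So consumers capture (25/11)/5 = 5/11 of each unit of subsidy.

Consumer share = 5/11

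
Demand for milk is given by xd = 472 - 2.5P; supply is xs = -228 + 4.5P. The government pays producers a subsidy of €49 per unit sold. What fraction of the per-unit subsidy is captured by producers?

Producer share = 5/14

Pre-subsidy: 472 - 2.5P = -228 + 4.5P gives P* = 100, x* = 222.
With the subsidy, sellers receive Ps = Pb + 49 for each unit, where Pb is the price buyers pay.
Supply in terms of Pb becomes xs = -228 + 4.5(Pb + 49) = -7.5 + 4.5Pb. Setting this equal to demand: 472 - 2.5Pb = -7.5 + 4.5Pb, so Pb = 68.5.
Sellers receive Ps = 68.5 + 49 = 117.5; x' = 472 − 2.5·68.5 = 300.75.
Buyers' price falls by P* − Pb = 100 − 68.5 = 31.5; sellers' price rises by Ps − P* = 117.5 − 100 = 17.5.
So producers capture 17.5/49 = 5/14 of each unit of subsidy.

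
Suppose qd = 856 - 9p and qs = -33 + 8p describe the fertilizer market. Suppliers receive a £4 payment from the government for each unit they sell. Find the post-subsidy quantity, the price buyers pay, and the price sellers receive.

Pre-subsidy: 856 - 9p = -33 + 8p gives p* = 889/17, q* = 6551/17.
With the subsidy, sellers receive ps = pb + 4 for each unit, where pb is the price buyers pay.
Supply in terms of pb becomes qs = -33 + 8(pb + 4) = -1 + 8pb. Setting this equal to demand: 856 - 9pb = -1 + 8pb, so pb = 857/17.
Sellers receive ps = 857/17 + 4 = 925/17; q' = 856 − 9·(857/17) = 6839/17.

q' = 6839/17; buyers pay 857/17; sellers receive 925/17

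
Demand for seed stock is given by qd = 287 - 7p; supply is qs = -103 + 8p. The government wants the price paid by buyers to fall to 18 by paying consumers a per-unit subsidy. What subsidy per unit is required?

At a buyer price of 18, quantity demanded is 287 − 7·18 = 161.
Sellers supply 161 only when they receive ps with -103 + 8·ps = 161, i.e. ps = 33.
s = ps − pb = 33 − 18 = 15.

Required subsidy s = 15 per unit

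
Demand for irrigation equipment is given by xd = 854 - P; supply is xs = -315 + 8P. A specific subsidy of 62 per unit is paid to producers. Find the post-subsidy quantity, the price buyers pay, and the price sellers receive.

x' = 7013/9; buyers pay 673/9; sellers receive 1231/9

Pre-subsidy: 854 - P = -315 + 8P gives P* = 1169/9, x* = 6517/9.
With the subsidy, sellers receive Ps = Pb + 62 for each unit, where Pb is the price buyers pay.
Supply in terms of Pb becomes xs = -315 + 8(Pb + 62) = 181 + 8Pb. Setting this equal to demand: 854 - Pb = 181 + 8Pb, so Pb = 673/9.
Sellers receive Ps = 673/9 + 62 = 1231/9; x' = 854 − 1·(673/9) = 7013/9.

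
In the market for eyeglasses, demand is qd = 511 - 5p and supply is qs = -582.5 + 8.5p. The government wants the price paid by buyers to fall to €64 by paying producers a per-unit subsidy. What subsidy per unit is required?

Required subsidy s = €27 per unit

At a buyer price of 64, quantity demanded is 511 − 5·64 = 191.
Sellers supply 191 only when they receive ps with -582.5 + 8.5·ps = 191, i.e. ps = 91.
s = ps − pb = 91 − 64 = 27.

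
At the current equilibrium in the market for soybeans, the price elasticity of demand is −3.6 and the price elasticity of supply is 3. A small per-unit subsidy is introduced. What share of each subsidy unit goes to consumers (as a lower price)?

For a small subsidy around the equilibrium, the benefit split depends on the relative slopes, which at a point are proportional to the elasticities.
Buyer share = εs/(εs + |εd|) = 3/(3 + 3.6) = 5/11; seller share = |εd|/(εs + |εd|) = 6/11.

Consumer share = 5/11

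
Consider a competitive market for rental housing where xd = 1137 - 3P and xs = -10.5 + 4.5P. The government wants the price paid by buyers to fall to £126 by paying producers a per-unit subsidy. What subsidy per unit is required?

At a buyer price of 126, quantity demanded is 1137 − 3·126 = 759.
Sellers supply 759 only when they receive Ps with -10.5 + 4.5·Ps = 759, i.e. Ps = 171.
s = Ps − Pb = 171 − 126 = 45.

Required subsidy s = £45 per unit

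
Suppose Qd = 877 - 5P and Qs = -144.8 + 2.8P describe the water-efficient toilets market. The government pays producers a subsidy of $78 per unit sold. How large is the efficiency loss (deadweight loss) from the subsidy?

Pre-subsidy: 877 - 5P = -144.8 + 2.8P gives P* = 131, Q* = 222.
With the subsidy, sellers receive Ps = Pb + 78 for each unit, where Pb is the price buyers pay.
Supply in terms of Pb becomes Qs = -144.8 + 2.8(Pb + 78) = 73.6 + 2.8Pb. Setting this equal to demand: 877 - 5Pb = 73.6 + 2.8Pb, so Pb = 103.
Sellers receive Ps = 103 + 78 = 181; Q' = 877 − 5·103 = 362.
The subsidy expands output by 362 − 222 = 140 past the efficient level; on those units the gap between marginal cost and willingness to pay runs from 0 up to 78.
DWL = ½ × 78 × 140 = 5460.

Deadweight loss = $5460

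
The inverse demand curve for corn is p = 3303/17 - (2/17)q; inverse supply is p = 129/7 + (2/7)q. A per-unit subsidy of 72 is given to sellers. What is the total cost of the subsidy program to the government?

Pre-subsidy: 3303/17 - (2/17)q = 129/7 + (2/7)q gives q* = 436 and p* = 143.
With the subsidy, sellers receive ps = pb + 72 for each unit, where pb is the price buyers pay.
On the curves, pb = 3303/17 - (2/17)q and ps = 129/7 + (2/7)q; the wedge ps − pb = 72 gives 129/7 + (2/7)q − (3303/17 - (2/17)q) = 72, so q' = 614.5.
Then pb = 3303/17 − (2/17)·614.5 = 122 and ps = 129/7 + (2/7)·614.5 = 194.
Government outlay = subsidy × quantity = 72 × 614.5 = 44244.

Government cost = 44244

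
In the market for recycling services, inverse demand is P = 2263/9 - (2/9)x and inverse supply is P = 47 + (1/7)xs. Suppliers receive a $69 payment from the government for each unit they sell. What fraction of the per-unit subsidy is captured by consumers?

Consumer share = 14/23

Pre-subsidy: 2263/9 - (2/9)x = 47 + (1/7)x gives x* = 560 and P* = 127.
With the subsidy, sellers receive Ps = Pb + 69 for each unit, where Pb is the price buyers pay.
On the curves, Pb = 2263/9 - (2/9)x and Ps = 47 + (1/7)x; the wedge Ps − Pb = 69 gives 47 + (1/7)x − (2263/9 - (2/9)x) = 69, so x' = 749.
Then Pb = 2263/9 − (2/9)·749 = 85 and Ps = 47 + (1/7)·749 = 154.
Buyers' price falls by P* − Pb = 127 − 85 = 42; sellers' price rises by Ps − P* = 154 − 127 = 27.
So consumers capture 42/69 = 14/23 of each unit of subsidy.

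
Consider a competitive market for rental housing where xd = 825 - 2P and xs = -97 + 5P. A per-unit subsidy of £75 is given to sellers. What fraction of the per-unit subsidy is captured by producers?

Producer share = 2/7

Pre-subsidy: 825 - 2P = -97 + 5P gives P* = 922/7, x* = 3931/7.
With the subsidy, sellers receive Ps = Pb + 75 for each unit, where Pb is the price buyers pay.
Supply in terms of Pb becomes xs = -97 + 5(Pb + 75) = 278 + 5Pb. Setting this equal to demand: 825 - 2Pb = 278 + 5Pb, so Pb = 547/7.
Sellers receive Ps = 547/7 + 75 = 1072/7; x' = 825 − 2·(547/7) = 4681/7.
Buyers' price falls by P* − Pb = 922/7 − 547/7 = 375/7; sellers' price rises by Ps − P* = 1072/7 − 922/7 = 150/7.
So producers capture (150/7)/75 = 2/7 of each unit of subsidy.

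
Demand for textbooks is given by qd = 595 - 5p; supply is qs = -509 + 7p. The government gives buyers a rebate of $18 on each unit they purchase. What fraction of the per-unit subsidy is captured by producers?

Pre-subsidy: 595 - 5p = -509 + 7p gives p* = 92, q* = 135.
With the rebate, buyers effectively pay pb = ps − 18, where ps is the price sellers receive.
Demand in terms of ps becomes qd = 595 − 5(ps − 18) = 685 - 5ps. Setting this equal to supply: 685 - 5ps = -509 + 7ps, so ps = 99.5.
Buyers pay pb = 99.5 − 18 = 81.5; q' = -509 + 7·99.5 = 187.5.
Buyers' price falls by p* − pb = 92 − 81.5 = 10.5; sellers' price rises by ps − p* = 99.5 − 92 = 7.5.
So producers capture 7.5/18 = 5/12 of each unit of subsidy.

Producer share = 5/12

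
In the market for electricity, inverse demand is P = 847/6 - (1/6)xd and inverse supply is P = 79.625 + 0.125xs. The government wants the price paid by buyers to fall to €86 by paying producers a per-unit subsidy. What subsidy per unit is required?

At a buyer price of 86, quantity demanded is 847 − 6·86 = 331.
Sellers supply 331 only when they receive Ps = 79.625 + 0.125·331 = 121.
s = Ps − Pb = 121 − 86 = 35.

Required subsidy s = €35 per unit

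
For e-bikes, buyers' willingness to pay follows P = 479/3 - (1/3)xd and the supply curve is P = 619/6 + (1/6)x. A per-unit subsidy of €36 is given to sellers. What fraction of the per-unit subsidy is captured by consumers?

Consumer share = 2/3

Pre-subsidy: 479/3 - (1/3)x = 619/6 + (1/6)x gives x* = 113 and P* = 122.
With the subsidy, sellers receive Ps = Pb + 36 for each unit, where Pb is the price buyers pay.
On the curves, Pb = 479/3 - (1/3)x and Ps = 619/6 + (1/6)x; the wedge Ps − Pb = 36 gives 619/6 + (1/6)x − (479/3 - (1/3)x) = 36, so x' = 185.
Then Pb = 479/3 − (1/3)·185 = 98 and Ps = 619/6 + (1/6)·185 = 134.
Buyers' price falls by P* − Pb = 122 − 98 = 24; sellers' price rises by Ps − P* = 134 − 122 = 12.
So consumers capture 24/36 = 2/3 of each unit of subsidy.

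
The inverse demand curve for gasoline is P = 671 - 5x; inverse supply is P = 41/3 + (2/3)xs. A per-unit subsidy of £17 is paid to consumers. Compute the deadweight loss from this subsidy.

Pre-subsidy: 671 - 5x = 41/3 + (2/3)x gives x* = 116 and P* = 91.
With the rebate, buyers effectively pay Pb = Ps − 17, where Ps is the price sellers receive.
On the curves, Pb = 671 - 5x and Ps = 41/3 + (2/3)x; the wedge Ps − Pb = 17 gives 41/3 + (2/3)x − (671 - 5x) = 17, so x' = 119.
Then Pb = 671 − 5·119 = 76 and Ps = 41/3 + (2/3)·119 = 93.
The subsidy expands output by 119 − 116 = 3 past the efficient level; on those units the gap between marginal cost and willingness to pay runs from 0 up to 17.
DWL = ½ × 17 × 3 = 25.5.

Deadweight loss = £25.5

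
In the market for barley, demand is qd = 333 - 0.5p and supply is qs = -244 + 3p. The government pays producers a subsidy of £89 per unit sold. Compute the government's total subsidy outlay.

Pre-subsidy: 333 - 0.5p = -244 + 3p gives p* = 1154/7, q* = 1754/7.
With the subsidy, sellers receive ps = pb + 89 for each unit, where pb is the price buyers pay.
Supply in terms of pb becomes qs = -244 + 3(pb + 89) = 23 + 3pb. Setting this equal to demand: 333 - 0.5pb = 23 + 3pb, so pb = 620/7.
Sellers receive ps = 620/7 + 89 = 1243/7; q' = 333 − 0.5·(620/7) = 2021/7.
Government outlay = subsidy × quantity = 89 × 2021/7 = 179869/7.

Government cost = 179869/7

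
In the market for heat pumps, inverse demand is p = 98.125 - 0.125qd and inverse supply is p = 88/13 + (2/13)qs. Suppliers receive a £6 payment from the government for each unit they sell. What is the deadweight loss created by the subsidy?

Deadweight loss = 1872/29

Pre-subsidy: 98.125 - 0.125q = 88/13 + (2/13)q gives q* = 9501/29 and p* = 1658/29.
With the subsidy, sellers receive ps = pb + 6 for each unit, where pb is the price buyers pay.
On the curves, pb = 98.125 - 0.125q and ps = 88/13 + (2/13)q; the wedge ps − pb = 6 gives 88/13 + (2/13)q − (98.125 - 0.125q) = 6, so q' = 10125/29.
Then pb = 98.125 − 0.125·(10125/29) = 1580/29 and ps = 88/13 + (2/13)·(10125/29) = 1754/29.
The subsidy expands output by 10125/29 − 9501/29 = 624/29 past the efficient level; on those units the gap between marginal cost and willingness to pay runs from 0 up to 6.
DWL = ½ × 6 × 624/29 = 1872/29.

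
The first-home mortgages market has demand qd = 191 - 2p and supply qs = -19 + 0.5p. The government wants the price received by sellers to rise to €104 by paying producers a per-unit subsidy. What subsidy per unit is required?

At a seller price of 104, quantity supplied is -19 + 0.5·104 = 33.
Buyers absorb 33 only when they pay pb with 191 − 2·pb = 33, i.e. pb = 79.
s = ps − pb = 104 − 79 = 25.

Required subsidy s = €25 per unit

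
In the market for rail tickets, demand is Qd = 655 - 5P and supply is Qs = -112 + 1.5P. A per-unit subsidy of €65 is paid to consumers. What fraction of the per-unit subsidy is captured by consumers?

Consumer share = 3/13

Pre-subsidy: 655 - 5P = -112 + 1.5P gives P* = 118, Q* = 65.
With the rebate, buyers effectively pay Pb = Ps − 65, where Ps is the price sellers receive.
Demand in terms of Ps becomes Qd = 655 − 5(Ps − 65) = 980 - 5Ps. Setting this equal to supply: 980 - 5Ps = -112 + 1.5Ps, so Ps = 168.
Buyers pay Pb = 168 − 65 = 103; Q' = -112 + 1.5·168 = 140.
Buyers' price falls by P* − Pb = 118 − 103 = 15; sellers' price rises by Ps − P* = 168 − 118 = 50.
So consumers capture 15/65 = 3/13 of each unit of subsidy.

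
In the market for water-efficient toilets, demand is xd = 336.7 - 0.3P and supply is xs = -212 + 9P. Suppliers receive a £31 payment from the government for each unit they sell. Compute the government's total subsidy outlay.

Government cost = £10168

Pre-subsidy: 336.7 - 0.3P = -212 + 9P gives P* = 59, x* = 319.
With the subsidy, sellers receive Ps = Pb + 31 for each unit, where Pb is the price buyers pay.
Supply in terms of Pb becomes xs = -212 + 9(Pb + 31) = 67 + 9Pb. Setting this equal to demand: 336.7 - 0.3Pb = 67 + 9Pb, so Pb = 29.
Sellers receive Ps = 29 + 31 = 60; x' = 336.7 − 0.3·29 = 328.
Government outlay = subsidy × quantity = 31 × 328 = 10168.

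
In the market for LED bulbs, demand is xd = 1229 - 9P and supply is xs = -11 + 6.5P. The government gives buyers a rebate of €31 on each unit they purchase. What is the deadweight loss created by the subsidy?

Deadweight loss = €1813.5

Pre-subsidy: 1229 - 9P = -11 + 6.5P gives P* = 80, x* = 509.
With the rebate, buyers effectively pay Pb = Ps − 31, where Ps is the price sellers receive.
Demand in terms of Ps becomes xd = 1229 − 9(Ps − 31) = 1508 - 9Ps. Setting this equal to supply: 1508 - 9Ps = -11 + 6.5Ps, so Ps = 98.
Buyers pay Pb = 98 − 31 = 67; x' = -11 + 6.5·98 = 626.
The subsidy expands output by 626 − 509 = 117 past the efficient level; on those units the gap between marginal cost and willingness to pay runs from 0 up to 31.
DWL = ½ × 31 × 117 = 1813.5.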